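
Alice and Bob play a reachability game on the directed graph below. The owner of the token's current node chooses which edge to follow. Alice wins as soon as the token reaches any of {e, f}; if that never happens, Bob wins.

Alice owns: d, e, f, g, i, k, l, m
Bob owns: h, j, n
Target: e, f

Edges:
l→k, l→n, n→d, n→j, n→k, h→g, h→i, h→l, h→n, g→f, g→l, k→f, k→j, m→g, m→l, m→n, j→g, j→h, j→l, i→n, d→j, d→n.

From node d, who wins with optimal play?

A0 = {e, f}
A1: add {g, k} — g (Alice) has g→f; k (Alice) has k→f.
A2: add {l, m} — l (Alice) has l→k; m (Alice) has m→g.
A3 = A2; e.g. d (Alice) has no edge into A2. Fixed point.
d never enters the attractor, so Bob can avoid the target forever.

Bob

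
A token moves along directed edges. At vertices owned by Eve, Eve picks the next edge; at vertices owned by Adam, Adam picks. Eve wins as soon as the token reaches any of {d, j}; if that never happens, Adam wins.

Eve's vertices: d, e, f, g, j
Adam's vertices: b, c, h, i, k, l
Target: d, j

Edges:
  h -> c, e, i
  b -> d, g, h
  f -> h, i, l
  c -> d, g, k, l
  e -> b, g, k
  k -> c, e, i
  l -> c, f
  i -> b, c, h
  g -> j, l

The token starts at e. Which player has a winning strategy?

A0 = {d, j}
A1: add {g} — g (Eve) has g→j.
A2: add {e} — e (Eve) has e→g.
A3 = A2; e.g. b (Adam) can still go to h. Fixed point.
e ∈ A2, so Eve can force the target.

Eve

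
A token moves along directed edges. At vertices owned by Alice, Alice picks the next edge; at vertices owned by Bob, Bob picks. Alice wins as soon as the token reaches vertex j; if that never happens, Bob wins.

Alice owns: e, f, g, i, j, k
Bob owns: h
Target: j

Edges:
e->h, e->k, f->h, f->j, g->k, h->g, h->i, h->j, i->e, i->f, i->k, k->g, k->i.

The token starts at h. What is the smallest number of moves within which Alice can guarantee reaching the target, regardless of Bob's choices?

A0 = {j}
A1: add {f} — f (Alice) has f→j.
A2: add {i} — i (Alice) has i→f.
A3: add {k} — k (Alice) has k→i.
A4: add {e, g} — e (Alice) has e→k; g (Alice) has g→k.
A5: add {h} — h (Bob): all of {g, i, j} already in.
A5 = all vertices. Fixed point.
h enters the attractor at level 5, so Alice can force the target in 5 moves from there.

5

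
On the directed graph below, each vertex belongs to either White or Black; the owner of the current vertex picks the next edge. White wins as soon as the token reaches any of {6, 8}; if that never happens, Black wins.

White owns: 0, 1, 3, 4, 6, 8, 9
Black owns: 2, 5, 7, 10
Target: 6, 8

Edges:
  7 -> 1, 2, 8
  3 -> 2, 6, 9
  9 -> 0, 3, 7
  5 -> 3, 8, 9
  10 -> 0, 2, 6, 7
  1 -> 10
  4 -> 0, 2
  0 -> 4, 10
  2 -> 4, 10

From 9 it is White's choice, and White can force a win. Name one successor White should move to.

3

A0 = {6, 8}
A1: add {3} — 3 (White) has 3→6.
A2: add {9} — 9 (White) has 9→3.
A3: add {5} — 5 (Black): all of {3, 8, 9} already in.
A4 = A3; e.g. 0 (White) has no edge into A3. Fixed point.
From 9, successor 3 is in the attractor (rank 1); the other successors 0, 7 are not.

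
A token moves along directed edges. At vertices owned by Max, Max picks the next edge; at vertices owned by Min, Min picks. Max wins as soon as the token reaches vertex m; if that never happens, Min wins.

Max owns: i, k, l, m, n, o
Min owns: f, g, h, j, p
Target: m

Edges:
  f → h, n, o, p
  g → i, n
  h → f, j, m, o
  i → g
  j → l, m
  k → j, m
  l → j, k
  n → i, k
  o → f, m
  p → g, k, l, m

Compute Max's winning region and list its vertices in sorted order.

A0 = {m}
A1: add {k, o} — k (Max) has k→m; o (Max) has o→m.
A2: add {l, n} — l (Max) has l→k; n (Max) has n→k.
A3: add {j} — j (Min): all of {l, m} already in.
A4 = A3; e.g. f (Min) can still go to h. Fixed point.
Max's winning region = {j, k, l, m, n, o}.

j, k, l, m, n, o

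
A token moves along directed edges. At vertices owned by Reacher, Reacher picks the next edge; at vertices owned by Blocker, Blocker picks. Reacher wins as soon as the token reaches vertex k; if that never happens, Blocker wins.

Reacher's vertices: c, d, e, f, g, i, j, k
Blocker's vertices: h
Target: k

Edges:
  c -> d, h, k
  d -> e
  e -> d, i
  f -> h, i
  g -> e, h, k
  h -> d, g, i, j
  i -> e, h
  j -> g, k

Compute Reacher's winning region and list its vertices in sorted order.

A0 = {k}
A1: add {c, g, j} — c (Reacher) has c→k; g (Reacher) has g→k; j (Reacher) has j→k.
A2 = A1; e.g. d (Reacher) has no edge into A1. Fixed point.
Reacher's winning region = {c, g, j, k}.

c, g, j, k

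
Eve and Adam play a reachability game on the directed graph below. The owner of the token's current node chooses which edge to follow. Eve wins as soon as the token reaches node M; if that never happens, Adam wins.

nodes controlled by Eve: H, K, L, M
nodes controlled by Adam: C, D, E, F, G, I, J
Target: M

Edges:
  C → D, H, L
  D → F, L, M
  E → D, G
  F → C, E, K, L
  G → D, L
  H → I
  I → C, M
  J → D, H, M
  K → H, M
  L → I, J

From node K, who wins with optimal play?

Eve

A0 = {M}
A1: add {K} — K (Eve) has K→M.
A2 = A1; e.g. C (Adam) can still go to D. Fixed point.
K ∈ A1, so Eve can force the target.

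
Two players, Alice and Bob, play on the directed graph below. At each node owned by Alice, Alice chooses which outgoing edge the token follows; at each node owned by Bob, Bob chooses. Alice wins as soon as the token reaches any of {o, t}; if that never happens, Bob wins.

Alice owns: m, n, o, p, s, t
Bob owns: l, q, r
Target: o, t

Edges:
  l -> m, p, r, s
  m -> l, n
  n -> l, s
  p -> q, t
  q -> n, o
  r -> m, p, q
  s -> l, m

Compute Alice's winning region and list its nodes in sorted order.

o, p, t

A0 = {o, t}
A1: add {p} — p (Alice) has p→t.
A2 = A1; e.g. l (Bob) can still go to m. Fixed point.
Alice's winning region = {o, p, t}.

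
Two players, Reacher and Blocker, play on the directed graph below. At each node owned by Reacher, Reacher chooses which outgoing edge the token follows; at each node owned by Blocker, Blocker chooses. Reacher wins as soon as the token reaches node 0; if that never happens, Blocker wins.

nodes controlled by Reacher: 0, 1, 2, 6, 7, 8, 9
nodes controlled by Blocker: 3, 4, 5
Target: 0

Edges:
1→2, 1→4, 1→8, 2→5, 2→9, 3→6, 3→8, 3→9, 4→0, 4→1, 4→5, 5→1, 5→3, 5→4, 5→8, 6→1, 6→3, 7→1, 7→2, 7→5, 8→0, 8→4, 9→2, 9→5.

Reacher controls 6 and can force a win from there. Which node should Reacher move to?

1

A0 = {0}
A1: add {8} — 8 (Reacher) has 8→0.
A2: add {1} — 1 (Reacher) has 1→8.
A3: add {6, 7} — 6 (Reacher) has 6→1; 7 (Reacher) has 7→1.
A4 = A3; e.g. 2 (Reacher) has no edge into A3. Fixed point.
From 6, successor 1 is in the attractor (rank 2); the other successor 3 is not.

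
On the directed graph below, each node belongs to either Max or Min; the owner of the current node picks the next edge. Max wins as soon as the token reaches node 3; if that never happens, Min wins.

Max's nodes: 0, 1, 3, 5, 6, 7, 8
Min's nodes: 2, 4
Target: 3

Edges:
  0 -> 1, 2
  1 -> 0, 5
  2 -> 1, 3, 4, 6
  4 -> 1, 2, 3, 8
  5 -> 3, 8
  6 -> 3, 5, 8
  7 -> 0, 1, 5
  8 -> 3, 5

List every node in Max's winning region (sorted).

0, 1, 3, 5, 6, 7, 8

A0 = {3}
A1: add {5, 6, 8} — 5 (Max) has 5→3; 6 (Max) has 6→3; 8 (Max) has 8→3.
A2: add {1, 7} — 1 (Max) has 1→5; 7 (Max) has 7→5.
A3: add {0} — 0 (Max) has 0→1.
A4 = A3; e.g. 2 (Min) can still go to 4. Fixed point.
Max's winning region = {0, 1, 3, 5, 6, 7, 8}.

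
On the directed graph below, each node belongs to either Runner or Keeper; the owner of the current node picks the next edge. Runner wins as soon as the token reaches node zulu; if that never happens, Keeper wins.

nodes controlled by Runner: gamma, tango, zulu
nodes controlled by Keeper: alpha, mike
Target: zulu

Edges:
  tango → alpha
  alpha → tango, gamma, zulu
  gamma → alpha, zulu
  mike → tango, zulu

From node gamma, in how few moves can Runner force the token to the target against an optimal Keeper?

A0 = {zulu}
A1: add {gamma} — gamma (Runner) has gamma→zulu.
A2 = A1; e.g. tango (Runner) has no edge into A1. Fixed point.
gamma enters the attractor at level 1, so Runner can force the target in 1 move from there.

1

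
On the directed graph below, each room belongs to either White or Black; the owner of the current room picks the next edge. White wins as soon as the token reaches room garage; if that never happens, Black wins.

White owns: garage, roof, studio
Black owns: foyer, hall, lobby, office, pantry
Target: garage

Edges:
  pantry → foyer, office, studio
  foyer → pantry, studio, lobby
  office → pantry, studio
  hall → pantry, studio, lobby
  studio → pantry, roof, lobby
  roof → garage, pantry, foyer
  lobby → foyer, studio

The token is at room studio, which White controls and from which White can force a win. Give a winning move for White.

A0 = {garage}
A1: add {roof} — roof (White) has roof→garage.
A2: add {studio} — studio (White) has studio→roof.
A3 = A2; e.g. pantry (Black) can still go to foyer. Fixed point.
From studio, successor roof is in the attractor (rank 1); the other successors lobby, pantry are not.

roof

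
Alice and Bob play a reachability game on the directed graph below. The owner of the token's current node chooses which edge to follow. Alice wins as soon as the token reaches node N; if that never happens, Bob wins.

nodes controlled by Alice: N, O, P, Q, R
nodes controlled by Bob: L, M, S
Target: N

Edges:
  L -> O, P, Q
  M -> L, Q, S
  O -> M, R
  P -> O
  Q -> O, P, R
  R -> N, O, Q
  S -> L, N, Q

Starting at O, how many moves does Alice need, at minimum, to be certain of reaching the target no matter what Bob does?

A0 = {N}
A1: add {R} — R (Alice) has R→N.
A2: add {O, Q} — O (Alice) has O→R; Q (Alice) has Q→R.
O enters the attractor at level 2, so Alice can force the target in 2 moves from there.

2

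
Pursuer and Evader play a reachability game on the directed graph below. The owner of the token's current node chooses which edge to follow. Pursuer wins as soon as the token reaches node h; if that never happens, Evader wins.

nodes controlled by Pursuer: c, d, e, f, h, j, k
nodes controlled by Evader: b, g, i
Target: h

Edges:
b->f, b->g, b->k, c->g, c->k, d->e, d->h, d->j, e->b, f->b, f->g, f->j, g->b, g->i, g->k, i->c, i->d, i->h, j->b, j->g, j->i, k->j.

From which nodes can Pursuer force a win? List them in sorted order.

A0 = {h}
A1: add {d} — d (Pursuer) has d→h.
A2 = A1; e.g. b (Evader) can still go to f. Fixed point.
Pursuer's winning region = {d, h}.

d, h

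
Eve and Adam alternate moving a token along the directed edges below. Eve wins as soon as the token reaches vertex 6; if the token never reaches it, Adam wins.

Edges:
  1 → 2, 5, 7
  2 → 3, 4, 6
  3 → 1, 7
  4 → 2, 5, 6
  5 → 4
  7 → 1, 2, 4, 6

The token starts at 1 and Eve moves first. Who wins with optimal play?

Track states (vertex, player-to-move).
A0 = {(6,Eve), (6,Adam)}
A1: add {(2,Eve), (4,Eve), (7,Eve)}.
A2: add {(5,Adam)}.
A3: add {(1,Eve)}.
(1,Eve) ∈ A3 ⇒ Eve forces the target.

Eve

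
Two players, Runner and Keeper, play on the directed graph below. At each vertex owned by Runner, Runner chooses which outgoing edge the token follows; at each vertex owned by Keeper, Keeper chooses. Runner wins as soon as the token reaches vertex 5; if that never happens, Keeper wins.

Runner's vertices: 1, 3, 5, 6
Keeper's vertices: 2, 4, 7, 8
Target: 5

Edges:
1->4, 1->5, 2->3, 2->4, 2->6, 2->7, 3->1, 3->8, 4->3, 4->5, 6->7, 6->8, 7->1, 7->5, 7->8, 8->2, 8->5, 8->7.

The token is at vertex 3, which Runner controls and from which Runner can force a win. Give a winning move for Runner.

1

A0 = {5}
A1: add {1} — 1 (Runner) has 1→5.
A2: add {3} — 3 (Runner) has 3→1.
A3: add {4} — 4 (Keeper): all of {3, 5} already in.
A4 = A3; e.g. 2 (Keeper) can still go to 6. Fixed point.
From 3, successor 1 is in the attractor (rank 1); the other successor 8 is not.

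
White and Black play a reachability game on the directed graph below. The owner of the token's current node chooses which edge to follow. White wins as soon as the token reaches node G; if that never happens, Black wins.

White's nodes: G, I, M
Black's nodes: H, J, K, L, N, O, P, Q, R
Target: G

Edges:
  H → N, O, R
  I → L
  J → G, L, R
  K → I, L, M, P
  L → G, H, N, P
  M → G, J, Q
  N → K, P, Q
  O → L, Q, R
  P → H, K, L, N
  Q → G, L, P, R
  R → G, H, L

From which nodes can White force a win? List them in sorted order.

G, M

A0 = {G}
A1: add {M} — M (White) has M→G.
A2 = A1; e.g. H (Black) can still go to N. Fixed point.
White's winning region = {G, M}.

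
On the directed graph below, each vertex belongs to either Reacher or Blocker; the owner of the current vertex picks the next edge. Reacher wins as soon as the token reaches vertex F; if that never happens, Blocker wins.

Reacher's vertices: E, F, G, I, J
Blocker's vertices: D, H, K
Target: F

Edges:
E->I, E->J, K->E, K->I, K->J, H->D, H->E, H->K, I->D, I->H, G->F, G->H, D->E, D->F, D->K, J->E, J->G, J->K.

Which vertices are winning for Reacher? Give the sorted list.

A0 = {F}
A1: add {G} — G (Reacher) has G→F.
A2: add {J} — J (Reacher) has J→G.
A3: add {E} — E (Reacher) has E→J.
A4 = A3; e.g. D (Blocker) can still go to K. Fixed point.
Reacher's winning region = {E, F, G, J}.

E, F, G, J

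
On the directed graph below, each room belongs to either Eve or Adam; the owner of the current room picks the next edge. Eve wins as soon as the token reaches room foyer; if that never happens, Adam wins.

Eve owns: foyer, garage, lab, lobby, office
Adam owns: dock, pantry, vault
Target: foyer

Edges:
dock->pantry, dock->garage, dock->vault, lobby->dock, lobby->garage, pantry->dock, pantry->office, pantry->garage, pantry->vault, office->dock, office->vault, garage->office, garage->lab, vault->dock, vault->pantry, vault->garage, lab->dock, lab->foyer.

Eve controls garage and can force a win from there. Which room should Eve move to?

lab

A0 = {foyer}
A1: add {lab} — lab (Eve) has lab→foyer.
A2: add {garage} — garage (Eve) has garage→lab.
A3: add {lobby} — lobby (Eve) has lobby→garage.
A4 = A3; e.g. dock (Adam) can still go to pantry. Fixed point.
From garage, successor lab is in the attractor (rank 1); the other successor office is not.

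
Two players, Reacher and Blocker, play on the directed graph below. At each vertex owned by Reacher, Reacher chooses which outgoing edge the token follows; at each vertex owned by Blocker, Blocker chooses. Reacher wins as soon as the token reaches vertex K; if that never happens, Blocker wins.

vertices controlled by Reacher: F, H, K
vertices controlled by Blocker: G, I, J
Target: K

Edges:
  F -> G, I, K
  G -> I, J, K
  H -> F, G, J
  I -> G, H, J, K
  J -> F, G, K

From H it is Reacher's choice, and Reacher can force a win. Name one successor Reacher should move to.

F

A0 = {K}
A1: add {F} — F (Reacher) has F→K.
A2: add {H} — H (Reacher) has H→F.
A3 = A2; e.g. G (Blocker) can still go to I. Fixed point.
From H, successor F is in the attractor (rank 1); the other successors G, J are not.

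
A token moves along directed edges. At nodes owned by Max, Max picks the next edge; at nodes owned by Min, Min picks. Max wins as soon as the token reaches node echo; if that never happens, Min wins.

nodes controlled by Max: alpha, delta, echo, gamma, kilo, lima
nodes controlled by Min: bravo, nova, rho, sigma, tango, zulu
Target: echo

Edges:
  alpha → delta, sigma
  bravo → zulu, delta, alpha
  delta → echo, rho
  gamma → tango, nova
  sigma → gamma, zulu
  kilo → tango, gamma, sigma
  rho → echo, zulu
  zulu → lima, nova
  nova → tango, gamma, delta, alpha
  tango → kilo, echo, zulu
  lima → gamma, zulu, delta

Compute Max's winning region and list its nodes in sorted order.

A0 = {echo}
A1: add {delta} — delta (Max) has delta→echo.
A2: add {alpha, lima} — lima (Max) has lima→delta; alpha (Max) has alpha→delta.
A3 = A2; e.g. kilo (Max) has no edge into A2. Fixed point.
Max's winning region = {alpha, delta, echo, lima}.

alpha, delta, echo, lima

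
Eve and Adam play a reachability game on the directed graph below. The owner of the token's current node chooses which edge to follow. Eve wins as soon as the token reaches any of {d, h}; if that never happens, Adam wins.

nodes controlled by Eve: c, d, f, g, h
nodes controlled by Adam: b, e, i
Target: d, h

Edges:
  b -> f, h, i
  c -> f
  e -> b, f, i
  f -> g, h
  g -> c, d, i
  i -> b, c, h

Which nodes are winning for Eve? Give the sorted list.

A0 = {d, h}
A1: add {f, g} — f (Eve) has f→h; g (Eve) has g→d.
A2: add {c} — c (Eve) has c→f.
A3 = A2; e.g. b (Adam) can still go to i. Fixed point.
Eve's winning region = {c, d, f, g, h}.

c, d, f, g, h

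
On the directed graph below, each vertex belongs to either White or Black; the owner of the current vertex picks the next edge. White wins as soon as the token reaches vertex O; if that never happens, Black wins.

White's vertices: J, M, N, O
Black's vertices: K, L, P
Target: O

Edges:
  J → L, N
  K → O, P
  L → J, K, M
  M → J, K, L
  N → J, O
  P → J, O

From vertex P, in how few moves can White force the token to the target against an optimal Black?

A0 = {O}
A1: add {N} — N (White) has N→O.
A2: add {J} — J (White) has J→N.
A3: add {M, P} — M (White) has M→J; P (Black): all of {J, O} already in.
P enters the attractor at level 3, so White can force the target in 3 moves from there.

3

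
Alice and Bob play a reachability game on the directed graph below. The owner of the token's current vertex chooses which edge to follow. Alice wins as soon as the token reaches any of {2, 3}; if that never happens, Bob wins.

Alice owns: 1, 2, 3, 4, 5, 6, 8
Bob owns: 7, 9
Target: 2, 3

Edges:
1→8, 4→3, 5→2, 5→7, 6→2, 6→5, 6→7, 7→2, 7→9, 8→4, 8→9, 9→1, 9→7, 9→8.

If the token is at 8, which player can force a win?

Alice

A0 = {2, 3}
A1: add {4, 5, 6} — 4 (Alice) has 4→3; 5 (Alice) has 5→2; 6 (Alice) has 6→2.
A2: add {8} — 8 (Alice) has 8→4.
8 ∈ A2, so Alice can force the target.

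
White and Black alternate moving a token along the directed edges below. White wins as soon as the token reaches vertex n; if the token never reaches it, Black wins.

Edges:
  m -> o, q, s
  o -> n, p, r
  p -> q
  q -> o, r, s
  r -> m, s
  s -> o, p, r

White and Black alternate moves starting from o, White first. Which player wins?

Track states (vertex, player-to-move).
A0 = {(n,White), (n,Black)}
A1: add {(o,White)}.
(o,White) ∈ A1 ⇒ White forces the target.

White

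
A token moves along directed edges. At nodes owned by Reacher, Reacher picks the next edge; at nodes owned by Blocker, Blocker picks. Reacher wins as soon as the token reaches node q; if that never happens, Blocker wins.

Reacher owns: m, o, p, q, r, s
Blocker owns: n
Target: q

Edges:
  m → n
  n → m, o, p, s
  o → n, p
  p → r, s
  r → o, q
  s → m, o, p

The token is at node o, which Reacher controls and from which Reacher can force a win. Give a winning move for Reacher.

p

A0 = {q}
A1: add {r} — r (Reacher) has r→q.
A2: add {p} — p (Reacher) has p→r.
A3: add {o, s} — o (Reacher) has o→p; s (Reacher) has s→p.
A4 = A3; e.g. m (Reacher) has no edge into A3. Fixed point.
From o, successor p is in the attractor (rank 2); the other successor n is not.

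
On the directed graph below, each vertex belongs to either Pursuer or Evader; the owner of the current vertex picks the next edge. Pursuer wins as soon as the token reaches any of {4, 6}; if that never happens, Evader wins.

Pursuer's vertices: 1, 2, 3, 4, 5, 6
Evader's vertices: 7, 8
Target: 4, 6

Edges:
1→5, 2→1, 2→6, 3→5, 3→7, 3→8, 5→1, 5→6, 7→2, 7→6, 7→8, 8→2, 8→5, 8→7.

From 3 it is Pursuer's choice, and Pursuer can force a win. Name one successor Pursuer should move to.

A0 = {4, 6}
A1: add {2, 5} — 2 (Pursuer) has 2→6; 5 (Pursuer) has 5→6.
A2: add {1, 3} — 1 (Pursuer) has 1→5; 3 (Pursuer) has 3→5.
A3 = A2; e.g. 7 (Evader) can still go to 8. Fixed point.
From 3, successor 5 is in the attractor (rank 1); the other successors 7, 8 are not.

5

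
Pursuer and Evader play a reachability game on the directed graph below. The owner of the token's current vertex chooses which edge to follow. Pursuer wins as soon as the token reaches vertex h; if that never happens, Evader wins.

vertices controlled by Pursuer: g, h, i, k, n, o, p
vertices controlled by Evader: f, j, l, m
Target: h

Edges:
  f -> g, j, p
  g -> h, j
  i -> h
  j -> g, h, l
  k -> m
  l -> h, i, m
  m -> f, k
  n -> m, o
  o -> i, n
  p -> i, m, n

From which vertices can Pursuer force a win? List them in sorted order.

g, h, i, n, o, p

A0 = {h}
A1: add {g, i} — g (Pursuer) has g→h; i (Pursuer) has i→h.
A2: add {o, p} — o (Pursuer) has o→i; p (Pursuer) has p→i.
A3: add {n} — n (Pursuer) has n→o.
A4 = A3; e.g. f (Evader) can still go to j. Fixed point.
Pursuer's winning region = {g, h, i, n, o, p}.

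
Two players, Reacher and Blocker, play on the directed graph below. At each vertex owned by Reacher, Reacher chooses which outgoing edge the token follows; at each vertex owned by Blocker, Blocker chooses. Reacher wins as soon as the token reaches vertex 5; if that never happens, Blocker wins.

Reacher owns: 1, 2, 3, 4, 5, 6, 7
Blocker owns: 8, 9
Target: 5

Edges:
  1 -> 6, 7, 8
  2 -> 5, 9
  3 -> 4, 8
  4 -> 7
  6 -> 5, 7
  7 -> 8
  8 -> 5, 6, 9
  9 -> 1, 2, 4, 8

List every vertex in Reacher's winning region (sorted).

1, 2, 5, 6

A0 = {5}
A1: add {2, 6} — 2 (Reacher) has 2→5; 6 (Reacher) has 6→5.
A2: add {1} — 1 (Reacher) has 1→6.
A3 = A2; e.g. 3 (Reacher) has no edge into A2. Fixed point.
Reacher's winning region = {1, 2, 5, 6}.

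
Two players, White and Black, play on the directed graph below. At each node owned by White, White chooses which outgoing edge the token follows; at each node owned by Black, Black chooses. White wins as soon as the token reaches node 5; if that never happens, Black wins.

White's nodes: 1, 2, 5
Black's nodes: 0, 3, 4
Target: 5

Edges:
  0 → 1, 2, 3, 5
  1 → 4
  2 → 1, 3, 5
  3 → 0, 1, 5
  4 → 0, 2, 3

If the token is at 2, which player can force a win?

White

A0 = {5}
A1: add {2} — 2 (White) has 2→5.
A2 = A1; e.g. 0 (Black) can still go to 1. Fixed point.
2 ∈ A1, so White can force the target.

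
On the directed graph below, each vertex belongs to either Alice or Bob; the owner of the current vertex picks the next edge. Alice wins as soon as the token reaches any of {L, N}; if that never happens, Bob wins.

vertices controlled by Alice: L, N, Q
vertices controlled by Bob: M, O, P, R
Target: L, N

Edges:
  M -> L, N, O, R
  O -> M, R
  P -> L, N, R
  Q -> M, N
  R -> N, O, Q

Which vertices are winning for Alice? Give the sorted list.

L, N, Q

A0 = {L, N}
A1: add {Q} — Q (Alice) has Q→N.
A2 = A1; e.g. M (Bob) can still go to O. Fixed point.
Alice's winning region = {L, N, Q}.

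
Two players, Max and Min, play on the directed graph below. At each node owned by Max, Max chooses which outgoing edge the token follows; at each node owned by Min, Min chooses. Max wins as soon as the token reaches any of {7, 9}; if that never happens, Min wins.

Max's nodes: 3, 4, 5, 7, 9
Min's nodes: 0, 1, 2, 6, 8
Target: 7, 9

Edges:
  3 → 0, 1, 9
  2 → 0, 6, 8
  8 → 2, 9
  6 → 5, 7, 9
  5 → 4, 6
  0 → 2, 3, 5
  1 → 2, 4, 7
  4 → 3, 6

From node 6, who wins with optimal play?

Max

A0 = {7, 9}
A1: add {3} — 3 (Max) has 3→9.
A2: add {4} — 4 (Max) has 4→3.
A3: add {5} — 5 (Max) has 5→4.
A4: add {6} — 6 (Min): all of {5, 7, 9} already in.
A5 = A4; e.g. 0 (Min) can still go to 2. Fixed point.
6 ∈ A4, so Max can force the target.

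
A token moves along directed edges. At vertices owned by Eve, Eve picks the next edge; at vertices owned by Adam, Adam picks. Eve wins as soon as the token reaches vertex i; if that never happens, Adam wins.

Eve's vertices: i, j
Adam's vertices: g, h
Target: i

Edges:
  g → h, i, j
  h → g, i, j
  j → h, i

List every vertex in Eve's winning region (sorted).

i, j

A0 = {i}
A1: add {j} — j (Eve) has j→i.
A2 = A1; e.g. g (Adam) can still go to h. Fixed point.
Eve's winning region = {i, j}.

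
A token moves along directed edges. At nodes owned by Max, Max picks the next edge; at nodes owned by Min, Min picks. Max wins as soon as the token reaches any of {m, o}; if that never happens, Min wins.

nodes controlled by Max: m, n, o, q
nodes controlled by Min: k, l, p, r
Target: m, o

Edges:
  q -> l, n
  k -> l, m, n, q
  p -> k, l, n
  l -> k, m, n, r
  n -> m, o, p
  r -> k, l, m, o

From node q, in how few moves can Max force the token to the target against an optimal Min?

A0 = {m, o}
A1: add {n} — n (Max) has n→m.
A2: add {q} — q (Max) has q→n.
A3 = A2; e.g. k (Min) can still go to l. Fixed point.
q enters the attractor at level 2, so Max can force the target in 2 moves from there.

2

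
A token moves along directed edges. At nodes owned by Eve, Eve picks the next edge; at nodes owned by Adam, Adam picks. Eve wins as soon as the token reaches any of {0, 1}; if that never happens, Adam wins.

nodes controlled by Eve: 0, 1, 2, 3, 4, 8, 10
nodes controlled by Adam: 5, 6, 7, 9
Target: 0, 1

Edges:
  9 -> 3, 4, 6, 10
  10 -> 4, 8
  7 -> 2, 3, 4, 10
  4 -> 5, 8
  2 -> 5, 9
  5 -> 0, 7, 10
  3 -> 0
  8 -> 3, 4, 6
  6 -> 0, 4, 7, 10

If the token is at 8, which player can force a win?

A0 = {0, 1}
A1: add {3} — 3 (Eve) has 3→0.
A2: add {8} — 8 (Eve) has 8→3.
8 ∈ A2, so Eve can force the target.

Eve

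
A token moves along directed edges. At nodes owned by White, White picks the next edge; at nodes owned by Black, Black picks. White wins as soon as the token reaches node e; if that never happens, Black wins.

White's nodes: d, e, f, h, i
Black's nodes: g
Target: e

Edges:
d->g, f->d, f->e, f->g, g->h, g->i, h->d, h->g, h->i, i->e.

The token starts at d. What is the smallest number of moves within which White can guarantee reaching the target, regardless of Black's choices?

A0 = {e}
A1: add {f, i} — f (White) has f→e; i (White) has i→e.
A2: add {h} — h (White) has h→i.
A3: add {g} — g (Black): all of {h, i} already in.
A4: add {d} — d (White) has d→g.
A4 = all vertices. Fixed point.
d enters the attractor at level 4, so White can force the target in 4 moves from there.

4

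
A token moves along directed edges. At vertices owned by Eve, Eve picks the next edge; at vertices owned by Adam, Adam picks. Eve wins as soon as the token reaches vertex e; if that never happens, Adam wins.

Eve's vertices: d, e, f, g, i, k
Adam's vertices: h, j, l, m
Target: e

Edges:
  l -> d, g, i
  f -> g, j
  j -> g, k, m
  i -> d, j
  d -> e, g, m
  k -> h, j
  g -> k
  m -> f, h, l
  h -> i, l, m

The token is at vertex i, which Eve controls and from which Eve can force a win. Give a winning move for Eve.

A0 = {e}
A1: add {d} — d (Eve) has d→e.
A2: add {i} — i (Eve) has i→d.
A3 = A2; e.g. f (Eve) has no edge into A2. Fixed point.
From i, successor d is in the attractor (rank 1); the other successor j is not.

d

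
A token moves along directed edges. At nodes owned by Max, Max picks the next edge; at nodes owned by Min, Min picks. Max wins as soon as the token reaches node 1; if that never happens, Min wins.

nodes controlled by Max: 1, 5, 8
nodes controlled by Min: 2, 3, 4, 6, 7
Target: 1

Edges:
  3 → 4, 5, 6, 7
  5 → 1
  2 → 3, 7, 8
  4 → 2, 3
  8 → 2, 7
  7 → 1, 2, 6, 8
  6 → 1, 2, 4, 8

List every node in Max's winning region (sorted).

A0 = {1}
A1: add {5} — 5 (Max) has 5→1.
A2 = A1; e.g. 2 (Min) can still go to 3. Fixed point.
Max's winning region = {1, 5}.

1, 5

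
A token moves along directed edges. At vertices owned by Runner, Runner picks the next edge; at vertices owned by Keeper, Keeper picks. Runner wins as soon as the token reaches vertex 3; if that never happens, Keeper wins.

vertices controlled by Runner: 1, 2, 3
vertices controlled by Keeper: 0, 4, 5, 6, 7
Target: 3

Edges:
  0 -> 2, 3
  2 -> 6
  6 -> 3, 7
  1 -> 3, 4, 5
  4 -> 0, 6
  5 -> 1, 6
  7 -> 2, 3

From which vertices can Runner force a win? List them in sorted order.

1, 3

A0 = {3}
A1: add {1} — 1 (Runner) has 1→3.
A2 = A1; e.g. 0 (Keeper) can still go to 2. Fixed point.
Runner's winning region = {1, 3}.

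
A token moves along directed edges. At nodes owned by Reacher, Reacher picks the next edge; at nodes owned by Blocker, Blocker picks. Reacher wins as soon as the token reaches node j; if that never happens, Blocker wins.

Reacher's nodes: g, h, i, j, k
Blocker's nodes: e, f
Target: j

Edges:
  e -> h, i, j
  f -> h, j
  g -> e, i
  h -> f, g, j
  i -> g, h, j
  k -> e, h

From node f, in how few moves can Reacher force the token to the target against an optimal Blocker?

A0 = {j}
A1: add {h, i} — h (Reacher) has h→j; i (Reacher) has i→j.
A2: add {e, f, g, k} — e (Blocker): all of {h, i, j} already in; f (Blocker): all of {h, j} already in; g (Reacher) has g→i; k (Reacher) has k→h.
A2 = all vertices. Fixed point.
f enters the attractor at level 2, so Reacher can force the target in 2 moves from there.

2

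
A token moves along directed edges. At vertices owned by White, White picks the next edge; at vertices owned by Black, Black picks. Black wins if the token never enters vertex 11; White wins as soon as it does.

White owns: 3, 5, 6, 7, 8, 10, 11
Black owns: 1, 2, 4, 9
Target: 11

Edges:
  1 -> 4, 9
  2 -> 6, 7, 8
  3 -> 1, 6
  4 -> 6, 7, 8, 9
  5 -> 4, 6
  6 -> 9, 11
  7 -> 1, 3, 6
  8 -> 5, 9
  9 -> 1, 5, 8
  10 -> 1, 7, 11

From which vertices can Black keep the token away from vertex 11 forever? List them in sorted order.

A0 = {11}
A1: add {6, 10} — 6 (White) has 6→11; 10 (White) has 10→11.
A2: add {3, 5, 7} — 3 (White) has 3→6; 5 (White) has 5→6; 7 (White) has 7→6.
A3: add {8} — 8 (White) has 8→5.
A4: add {2} — 2 (Black): all of {6, 7, 8} already in.
A5 = A4; e.g. 1 (Black) can still go to 4. Fixed point.
White's attractor = {2, 3, 5, 6, 7, 8, 10, 11}; Black avoids the target exactly from the complement.

1, 4, 9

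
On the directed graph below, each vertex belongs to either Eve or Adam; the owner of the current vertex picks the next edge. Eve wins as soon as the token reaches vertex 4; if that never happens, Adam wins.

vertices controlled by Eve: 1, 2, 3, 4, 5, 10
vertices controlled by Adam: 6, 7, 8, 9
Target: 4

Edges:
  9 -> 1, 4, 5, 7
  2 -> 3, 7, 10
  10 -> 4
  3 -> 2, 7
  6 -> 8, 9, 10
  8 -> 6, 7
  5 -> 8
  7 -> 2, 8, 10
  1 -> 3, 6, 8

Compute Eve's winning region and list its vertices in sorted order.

1, 2, 3, 4, 10

A0 = {4}
A1: add {10} — 10 (Eve) has 10→4.
A2: add {2} — 2 (Eve) has 2→10.
A3: add {3} — 3 (Eve) has 3→2.
A4: add {1} — 1 (Eve) has 1→3.
A5 = A4; e.g. 5 (Eve) has no edge into A4. Fixed point.
Eve's winning region = {1, 2, 3, 4, 10}.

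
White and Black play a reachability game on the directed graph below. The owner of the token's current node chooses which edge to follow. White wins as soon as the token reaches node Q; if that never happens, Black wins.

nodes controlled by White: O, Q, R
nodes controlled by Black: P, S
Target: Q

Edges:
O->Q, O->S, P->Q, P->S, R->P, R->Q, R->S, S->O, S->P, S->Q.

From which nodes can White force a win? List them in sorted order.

O, Q, R

A0 = {Q}
A1: add {O, R} — O (White) has O→Q; R (White) has R→Q.
A2 = A1; e.g. P (Black) can still go to S. Fixed point.
White's winning region = {O, Q, R}.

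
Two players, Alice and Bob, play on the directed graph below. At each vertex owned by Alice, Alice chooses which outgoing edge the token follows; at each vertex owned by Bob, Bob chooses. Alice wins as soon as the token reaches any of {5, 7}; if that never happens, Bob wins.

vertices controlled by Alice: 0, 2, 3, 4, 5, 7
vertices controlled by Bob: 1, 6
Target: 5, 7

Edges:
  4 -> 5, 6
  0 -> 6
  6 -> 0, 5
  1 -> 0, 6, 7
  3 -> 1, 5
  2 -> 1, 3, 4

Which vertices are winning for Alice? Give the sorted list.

A0 = {5, 7}
A1: add {3, 4} — 3 (Alice) has 3→5; 4 (Alice) has 4→5.
A2: add {2} — 2 (Alice) has 2→3.
A3 = A2; e.g. 0 (Alice) has no edge into A2. Fixed point.
Alice's winning region = {2, 3, 4, 5, 7}.

2, 3, 4, 5, 7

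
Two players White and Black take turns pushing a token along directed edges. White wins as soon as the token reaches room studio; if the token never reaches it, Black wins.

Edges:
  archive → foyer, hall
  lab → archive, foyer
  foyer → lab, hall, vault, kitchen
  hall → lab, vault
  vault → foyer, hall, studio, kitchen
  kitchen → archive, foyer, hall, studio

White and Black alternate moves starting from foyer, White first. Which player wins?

Track states (vertex, player-to-move).
A0 = {(studio,White), (studio,Black)}
A1: add {(vault,White), (kitchen,White)}.
A2 = A1; e.g. (archive,White) stays out. (foyer,White) never enters ⇒ Black avoids the target.

Black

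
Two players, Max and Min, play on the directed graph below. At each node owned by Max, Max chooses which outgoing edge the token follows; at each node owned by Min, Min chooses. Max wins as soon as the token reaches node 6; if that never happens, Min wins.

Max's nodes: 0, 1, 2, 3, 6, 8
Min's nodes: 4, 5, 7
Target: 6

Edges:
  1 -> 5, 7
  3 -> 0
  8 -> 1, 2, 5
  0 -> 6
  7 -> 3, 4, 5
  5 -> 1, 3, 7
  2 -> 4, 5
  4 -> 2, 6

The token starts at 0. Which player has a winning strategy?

Max

A0 = {6}
A1: add {0} — 0 (Max) has 0→6.
0 ∈ A1, so Max can force the target.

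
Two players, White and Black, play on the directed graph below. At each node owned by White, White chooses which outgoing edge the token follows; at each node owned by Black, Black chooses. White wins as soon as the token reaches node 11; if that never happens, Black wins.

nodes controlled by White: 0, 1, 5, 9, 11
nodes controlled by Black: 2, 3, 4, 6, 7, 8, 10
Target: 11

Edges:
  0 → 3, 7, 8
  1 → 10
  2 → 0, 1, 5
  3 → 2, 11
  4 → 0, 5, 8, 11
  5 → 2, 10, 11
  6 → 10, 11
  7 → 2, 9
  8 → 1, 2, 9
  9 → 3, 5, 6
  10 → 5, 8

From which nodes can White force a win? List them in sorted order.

5, 9, 11

A0 = {11}
A1: add {5} — 5 (White) has 5→11.
A2: add {9} — 9 (White) has 9→5.
A3 = A2; e.g. 0 (White) has no edge into A2. Fixed point.
White's winning region = {5, 9, 11}.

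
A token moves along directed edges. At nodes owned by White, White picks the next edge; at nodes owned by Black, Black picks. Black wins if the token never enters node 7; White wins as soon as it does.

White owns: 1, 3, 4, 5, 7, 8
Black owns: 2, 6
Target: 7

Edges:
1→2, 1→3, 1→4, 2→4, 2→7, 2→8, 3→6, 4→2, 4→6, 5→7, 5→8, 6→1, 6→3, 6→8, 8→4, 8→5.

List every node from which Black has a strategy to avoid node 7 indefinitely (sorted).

1, 2, 3, 4, 6

A0 = {7}
A1: add {5} — 5 (White) has 5→7.
A2: add {8} — 8 (White) has 8→5.
A3 = A2; e.g. 1 (White) has no edge into A2. Fixed point.
White's attractor = {5, 7, 8}; Black avoids the target exactly from the complement.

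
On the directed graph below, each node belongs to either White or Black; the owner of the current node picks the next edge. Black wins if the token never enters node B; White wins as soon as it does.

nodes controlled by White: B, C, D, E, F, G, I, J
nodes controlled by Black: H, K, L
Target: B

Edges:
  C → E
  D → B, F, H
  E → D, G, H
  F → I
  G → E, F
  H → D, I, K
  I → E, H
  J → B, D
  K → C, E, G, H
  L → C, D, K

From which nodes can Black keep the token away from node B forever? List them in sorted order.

H, K, L

A0 = {B}
A1: add {D, J} — D (White) has D→B; J (White) has J→B.
A2: add {E} — E (White) has E→D.
A3: add {C, G, I} — C (White) has C→E; G (White) has G→E; I (White) has I→E.
A4: add {F} — F (White) has F→I.
A5 = A4; e.g. H (Black) can still go to K. Fixed point.
White's attractor = {B, C, D, E, F, G, I, J}; Black avoids the target exactly from the complement.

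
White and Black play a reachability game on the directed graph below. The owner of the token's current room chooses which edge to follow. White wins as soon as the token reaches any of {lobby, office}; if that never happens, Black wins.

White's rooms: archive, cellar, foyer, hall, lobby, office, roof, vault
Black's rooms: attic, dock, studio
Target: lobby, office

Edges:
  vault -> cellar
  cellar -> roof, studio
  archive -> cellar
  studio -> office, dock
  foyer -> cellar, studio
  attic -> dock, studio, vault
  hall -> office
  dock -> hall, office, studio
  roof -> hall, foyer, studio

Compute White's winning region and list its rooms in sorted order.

archive, cellar, foyer, hall, lobby, office, roof, vault

A0 = {lobby, office}
A1: add {hall} — hall (White) has hall→office.
A2: add {roof} — roof (White) has roof→hall.
A3: add {cellar} — cellar (White) has cellar→roof.
A4: add {archive, foyer, vault} — foyer (White) has foyer→cellar; archive (White) has archive→cellar; vault (White) has vault→cellar.
A5 = A4; e.g. attic (Black) can still go to dock. Fixed point.
White's winning region = {archive, cellar, foyer, hall, lobby, office, roof, vault}.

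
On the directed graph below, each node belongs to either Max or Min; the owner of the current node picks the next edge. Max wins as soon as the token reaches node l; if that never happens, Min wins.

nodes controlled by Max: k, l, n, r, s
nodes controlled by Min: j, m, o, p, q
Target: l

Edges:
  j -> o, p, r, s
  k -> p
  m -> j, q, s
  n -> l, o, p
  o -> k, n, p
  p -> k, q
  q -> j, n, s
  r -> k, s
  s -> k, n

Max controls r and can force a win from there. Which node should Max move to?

A0 = {l}
A1: add {n} — n (Max) has n→l.
A2: add {s} — s (Max) has s→n.
A3: add {r} — r (Max) has r→s.
A4 = A3; e.g. j (Min) can still go to o. Fixed point.
From r, successor s is in the attractor (rank 2); the other successor k is not.

s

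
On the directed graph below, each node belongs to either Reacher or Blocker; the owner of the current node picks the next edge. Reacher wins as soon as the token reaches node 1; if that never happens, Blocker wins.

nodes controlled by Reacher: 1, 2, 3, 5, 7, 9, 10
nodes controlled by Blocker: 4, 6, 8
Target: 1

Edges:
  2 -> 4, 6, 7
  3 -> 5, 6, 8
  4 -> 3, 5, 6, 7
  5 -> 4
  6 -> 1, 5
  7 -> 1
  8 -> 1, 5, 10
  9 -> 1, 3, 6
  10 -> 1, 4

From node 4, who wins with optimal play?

Blocker

A0 = {1}
A1: add {7, 9, 10} — 7 (Reacher) has 7→1; 9 (Reacher) has 9→1; 10 (Reacher) has 10→1.
A2: add {2} — 2 (Reacher) has 2→7.
A3 = A2; e.g. 3 (Reacher) has no edge into A2. Fixed point.
4 never enters the attractor, so Blocker can avoid the target forever.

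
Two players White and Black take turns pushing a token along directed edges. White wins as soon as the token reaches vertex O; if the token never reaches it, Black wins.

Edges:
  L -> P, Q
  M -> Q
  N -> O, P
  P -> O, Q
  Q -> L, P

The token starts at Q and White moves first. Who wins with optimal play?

Track states (vertex, player-to-move).
A0 = {(O,White), (O,Black)}
A1: add {(N,White), (P,White)}.
A2: add {(N,Black)}.
A3 = A2; e.g. (L,White) stays out. (Q,White) never enters ⇒ Black avoids the target.

Black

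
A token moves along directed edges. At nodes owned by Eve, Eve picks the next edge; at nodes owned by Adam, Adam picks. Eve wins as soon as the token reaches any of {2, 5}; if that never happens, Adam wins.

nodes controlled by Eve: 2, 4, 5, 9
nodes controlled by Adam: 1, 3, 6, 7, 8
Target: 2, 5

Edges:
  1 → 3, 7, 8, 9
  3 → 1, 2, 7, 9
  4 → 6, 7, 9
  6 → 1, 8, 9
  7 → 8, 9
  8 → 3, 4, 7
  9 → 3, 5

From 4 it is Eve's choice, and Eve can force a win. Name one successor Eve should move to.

A0 = {2, 5}
A1: add {9} — 9 (Eve) has 9→5.
A2: add {4} — 4 (Eve) has 4→9.
A3 = A2; e.g. 1 (Adam) can still go to 3. Fixed point.
From 4, successor 9 is in the attractor (rank 1); the other successors 6, 7 are not.

9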